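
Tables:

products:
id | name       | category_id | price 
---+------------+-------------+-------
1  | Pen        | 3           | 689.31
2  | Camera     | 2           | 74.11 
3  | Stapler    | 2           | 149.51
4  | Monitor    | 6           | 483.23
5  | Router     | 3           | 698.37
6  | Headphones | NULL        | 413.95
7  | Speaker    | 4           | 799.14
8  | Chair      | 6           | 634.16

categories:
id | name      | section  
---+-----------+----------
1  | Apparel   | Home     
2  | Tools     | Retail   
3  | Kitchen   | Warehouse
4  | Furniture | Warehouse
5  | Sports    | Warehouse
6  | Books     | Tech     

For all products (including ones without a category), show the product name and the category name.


LEFT JOIN keeps every row from products (the left table); where category_id has no match in categories, the category columns become NULL. Walk through each product:
  - product 1 (Pen): category_id=3 -> matches Kitchen
  - product 2 (Camera): category_id=2 -> matches Tools
  - product 3 (Stapler): category_id=2 -> matches Tools
  - product 4 (Monitor): category_id=6 -> matches Books
  - product 5 (Router): category_id=3 -> matches Kitchen
  - product 6 (Headphones): category_id=NULL, no match -> kept with NULL
  - product 7 (Speaker): category_id=4 -> matches Furniture
  - product 8 (Chair): category_id=6 -> matches Books
All 8 rows appear; 1 has NULL category.

SQL:
SELECT a.name, b.name AS category
FROM products a
LEFT JOIN categories b ON a.category_id = b.id

Result:
name       | category 
-----------+----------
Pen        | Kitchen  
Camera     | Tools    
Stapler    | Tools    
Monitor    | Books    
Router     | Kitchen  
Headphones | NULL     
Speaker    | Furniture
Chair      | Books    


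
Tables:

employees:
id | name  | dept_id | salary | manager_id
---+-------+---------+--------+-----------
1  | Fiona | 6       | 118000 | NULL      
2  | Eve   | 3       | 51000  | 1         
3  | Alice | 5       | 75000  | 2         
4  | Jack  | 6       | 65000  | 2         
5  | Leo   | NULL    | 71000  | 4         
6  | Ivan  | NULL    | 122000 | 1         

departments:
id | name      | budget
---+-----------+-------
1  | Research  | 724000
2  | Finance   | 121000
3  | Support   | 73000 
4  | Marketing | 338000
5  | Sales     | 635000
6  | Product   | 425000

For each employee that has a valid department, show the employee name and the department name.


INNER JOIN keeps only employees rows whose dept_id matches an id in departments. Walk through each employee:
  - employee 1 (Fiona): dept_id=6 -> matches Product
  - employee 2 (Eve): dept_id=3 -> matches Support
  - employee 3 (Alice): dept_id=5 -> matches Sales
  - employee 4 (Jack): dept_id=6 -> matches Product
  - employee 5 (Leo): dept_id=NULL, no match -> dropped
  - employee 6 (Ivan): dept_id=NULL, no match -> dropped
So 2 of 6 rows are dropped.

SQL:
SELECT a.name, b.name AS department
FROM employees a
INNER JOIN departments b ON a.dept_id = b.id

Result:
name  | department
------+-----------
Fiona | Product   
Eve   | Support   
Alice | Sales     
Jack  | Product   


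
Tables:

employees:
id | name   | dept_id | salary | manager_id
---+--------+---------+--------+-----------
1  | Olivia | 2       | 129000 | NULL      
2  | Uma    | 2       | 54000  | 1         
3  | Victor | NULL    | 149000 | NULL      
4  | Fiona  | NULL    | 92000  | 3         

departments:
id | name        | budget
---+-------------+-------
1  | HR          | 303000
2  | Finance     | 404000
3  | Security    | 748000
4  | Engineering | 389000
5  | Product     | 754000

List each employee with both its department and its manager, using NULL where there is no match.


Two LEFT JOINs from the same base table employees: one to departments via dept_id, one to employees itself via manager_id. Both are LEFT so every employee is preserved.
Match against departments:
  - employee 1 (Olivia): dept_id=2 -> matches Finance
  - employee 2 (Uma): dept_id=2 -> matches Finance
  - employee 3 (Victor): dept_id=NULL, no match -> kept with NULL
  - employee 4 (Fiona): dept_id=NULL, no match -> kept with NULL
Match against employees (self):
  - employee 1 (Olivia): manager_id=NULL -> NULL
  - employee 2 (Uma): manager_id=1 -> Olivia
  - employee 3 (Victor): manager_id=NULL -> NULL
  - employee 4 (Fiona): manager_id=3 -> Victor

SQL:
SELECT a.name, b.name AS department, c.name AS manager
FROM employees a
LEFT JOIN departments b ON a.dept_id = b.id
LEFT JOIN employees c ON a.manager_id = c.id

Result:
name   | department | manager
-------+------------+--------
Olivia | Finance    | NULL   
Uma    | Finance    | Olivia 
Victor | NULL       | NULL   
Fiona  | NULL       | Victor 


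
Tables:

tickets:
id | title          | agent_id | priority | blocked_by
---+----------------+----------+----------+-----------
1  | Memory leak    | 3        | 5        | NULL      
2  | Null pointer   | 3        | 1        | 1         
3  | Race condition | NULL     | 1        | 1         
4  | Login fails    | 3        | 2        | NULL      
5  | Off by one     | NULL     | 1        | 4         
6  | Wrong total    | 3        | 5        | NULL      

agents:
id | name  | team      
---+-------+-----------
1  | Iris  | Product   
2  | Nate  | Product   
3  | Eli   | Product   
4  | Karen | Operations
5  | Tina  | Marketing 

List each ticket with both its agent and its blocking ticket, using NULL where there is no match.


Two LEFT JOINs from the same base table tickets: one to agents via agent_id, one to tickets itself via blocked_by. Both are LEFT so every ticket is preserved.
Match against agents:
  - ticket 1 (Memory leak): agent_id=3 -> matches Eli
  - ticket 2 (Null pointer): agent_id=3 -> matches Eli
  - ticket 3 (Race condition): agent_id=NULL, no match -> kept with NULL
  - ticket 4 (Login fails): agent_id=3 -> matches Eli
  - ticket 5 (Off by one): agent_id=NULL, no match -> kept with NULL
  - ticket 6 (Wrong total): agent_id=3 -> matches Eli
Match against tickets (self):
  - ticket 1 (Memory leak): blocked_by=NULL -> NULL
  - ticket 2 (Null pointer): blocked_by=1 -> Memory leak
  - ticket 3 (Race condition): blocked_by=1 -> Memory leak
  - ticket 4 (Login fails): blocked_by=NULL -> NULL
  - ticket 5 (Off by one): blocked_by=4 -> Login fails
  - ticket 6 (Wrong total): blocked_by=NULL -> NULL

SQL:
SELECT a.title, b.name AS agent, c.title AS blocked_by
FROM tickets a
LEFT JOIN agents b ON a.agent_id = b.id
LEFT JOIN tickets c ON a.blocked_by = c.id

Result:
title          | agent | blocked_by 
---------------+-------+------------
Memory leak    | Eli   | NULL       
Null pointer   | Eli   | Memory leak
Race condition | NULL  | Memory leak
Login fails    | Eli   | NULL       
Off by one     | NULL  | Login fails
Wrong total    | Eli   | NULL       


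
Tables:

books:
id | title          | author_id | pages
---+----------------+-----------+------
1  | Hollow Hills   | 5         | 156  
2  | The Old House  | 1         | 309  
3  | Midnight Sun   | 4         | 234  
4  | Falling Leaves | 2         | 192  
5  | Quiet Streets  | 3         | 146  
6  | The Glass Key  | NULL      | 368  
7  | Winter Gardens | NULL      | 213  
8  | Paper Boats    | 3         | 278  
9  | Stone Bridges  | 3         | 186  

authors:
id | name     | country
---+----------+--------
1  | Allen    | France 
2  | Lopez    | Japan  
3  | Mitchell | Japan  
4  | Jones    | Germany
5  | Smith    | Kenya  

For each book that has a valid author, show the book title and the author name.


INNER JOIN keeps only books rows whose author_id matches an id in authors. Walk through each book:
  - book 1 (Hollow Hills): author_id=5 -> matches Smith
  - book 2 (The Old House): author_id=1 -> matches Allen
  - book 3 (Midnight Sun): author_id=4 -> matches Jones
  - book 4 (Falling Leaves): author_id=2 -> matches Lopez
  - book 5 (Quiet Streets): author_id=3 -> matches Mitchell
  - book 6 (The Glass Key): author_id=NULL, no match -> dropped
  - book 7 (Winter Gardens): author_id=NULL, no match -> dropped
  - book 8 (Paper Boats): author_id=3 -> matches Mitchell
  - book 9 (Stone Bridges): author_id=3 -> matches Mitchell
So 2 of 9 rows are dropped.

SQL:
SELECT a.title, b.name AS author
FROM books a
INNER JOIN authors b ON a.author_id = b.id

Result:
title          | author  
---------------+---------
Hollow Hills   | Smith   
The Old House  | Allen   
Midnight Sun   | Jones   
Falling Leaves | Lopez   
Quiet Streets  | Mitchell
Paper Boats    | Mitchell
Stone Bridges  | Mitchell


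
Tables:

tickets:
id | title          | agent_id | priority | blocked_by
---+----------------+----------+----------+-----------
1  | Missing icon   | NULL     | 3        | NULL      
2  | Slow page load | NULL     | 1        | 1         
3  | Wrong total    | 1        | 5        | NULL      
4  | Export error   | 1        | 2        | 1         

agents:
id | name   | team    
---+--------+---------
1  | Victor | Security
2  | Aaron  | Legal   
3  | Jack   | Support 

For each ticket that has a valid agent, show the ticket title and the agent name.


INNER JOIN keeps only tickets rows whose agent_id matches an id in agents. Walk through each ticket:
  - ticket 1 (Missing icon): agent_id=NULL, no match -> dropped
  - ticket 2 (Slow page load): agent_id=NULL, no match -> dropped
  - ticket 3 (Wrong total): agent_id=1 -> matches Victor
  - ticket 4 (Export error): agent_id=1 -> matches Victor
So 2 of 4 rows are dropped.

SQL:
SELECT a.title, b.name AS agent
FROM tickets a
INNER JOIN agents b ON a.agent_id = b.id

Result:
title        | agent 
-------------+-------
Wrong total  | Victor
Export error | Victor


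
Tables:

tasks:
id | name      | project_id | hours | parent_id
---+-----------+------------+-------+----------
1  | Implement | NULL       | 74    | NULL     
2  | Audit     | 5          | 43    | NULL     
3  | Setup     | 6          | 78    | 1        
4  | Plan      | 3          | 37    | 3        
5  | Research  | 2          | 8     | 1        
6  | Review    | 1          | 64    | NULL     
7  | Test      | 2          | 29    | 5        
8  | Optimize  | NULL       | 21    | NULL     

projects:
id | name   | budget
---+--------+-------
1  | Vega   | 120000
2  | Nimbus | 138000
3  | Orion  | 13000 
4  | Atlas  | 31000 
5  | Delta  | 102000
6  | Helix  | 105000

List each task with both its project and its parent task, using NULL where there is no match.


Two LEFT JOINs from the same base table tasks: one to projects via project_id, one to tasks itself via parent_id. Both are LEFT so every task is preserved.
Match against projects:
  - task 1 (Implement): project_id=NULL, no match -> kept with NULL
  - task 2 (Audit): project_id=5 -> matches Delta
  - task 3 (Setup): project_id=6 -> matches Helix
  - task 4 (Plan): project_id=3 -> matches Orion
  - task 5 (Research): project_id=2 -> matches Nimbus
  - task 6 (Review): project_id=1 -> matches Vega
  - task 7 (Test): project_id=2 -> matches Nimbus
  - task 8 (Optimize): project_id=NULL, no match -> kept with NULL
Match against tasks (self):
  - task 1 (Implement): parent_id=NULL -> NULL
  - task 2 (Audit): parent_id=NULL -> NULL
  - task 3 (Setup): parent_id=1 -> Implement
  - task 4 (Plan): parent_id=3 -> Setup
  - task 5 (Research): parent_id=1 -> Implement
  - task 6 (Review): parent_id=NULL -> NULL
  - task 7 (Test): parent_id=5 -> Research
  - task 8 (Optimize): parent_id=NULL -> NULL

SQL:
SELECT a.name, b.name AS project, c.name AS parent
FROM tasks a
LEFT JOIN projects b ON a.project_id = b.id
LEFT JOIN tasks c ON a.parent_id = c.id

Result:
name      | project | parent   
----------+---------+----------
Implement | NULL    | NULL     
Audit     | Delta   | NULL     
Setup     | Helix   | Implement
Plan      | Orion   | Setup    
Research  | Nimbus  | Implement
Review    | Vega    | NULL     
Test      | Nimbus  | Research 
Optimize  | NULL    | NULL     


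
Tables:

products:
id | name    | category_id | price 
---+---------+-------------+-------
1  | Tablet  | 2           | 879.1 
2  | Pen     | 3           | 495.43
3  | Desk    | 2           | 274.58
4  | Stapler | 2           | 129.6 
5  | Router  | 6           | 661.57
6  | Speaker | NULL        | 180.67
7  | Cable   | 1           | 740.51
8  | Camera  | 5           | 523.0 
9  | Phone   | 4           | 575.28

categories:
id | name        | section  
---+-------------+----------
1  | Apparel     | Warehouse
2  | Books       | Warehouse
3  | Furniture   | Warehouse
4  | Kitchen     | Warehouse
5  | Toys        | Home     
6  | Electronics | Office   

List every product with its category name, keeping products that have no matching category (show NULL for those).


LEFT JOIN keeps every row from products (the left table); where category_id has no match in categories, the category columns become NULL. Walk through each product:
  - product 1 (Tablet): category_id=2 -> matches Books
  - product 2 (Pen): category_id=3 -> matches Furniture
  - product 3 (Desk): category_id=2 -> matches Books
  - product 4 (Stapler): category_id=2 -> matches Books
  - product 5 (Router): category_id=6 -> matches Electronics
  - product 6 (Speaker): category_id=NULL, no match -> kept with NULL
  - product 7 (Cable): category_id=1 -> matches Apparel
  - product 8 (Camera): category_id=5 -> matches Toys
  - product 9 (Phone): category_id=4 -> matches Kitchen
All 9 rows appear; 1 has NULL category.

SQL:
SELECT a.name, b.name AS category
FROM products a
LEFT JOIN categories b ON a.category_id = b.id

Result:
name    | category   
--------+------------
Tablet  | Books      
Pen     | Furniture  
Desk    | Books      
Stapler | Books      
Router  | Electronics
Speaker | NULL       
Cable   | Apparel    
Camera  | Toys       
Phone   | Kitchen    


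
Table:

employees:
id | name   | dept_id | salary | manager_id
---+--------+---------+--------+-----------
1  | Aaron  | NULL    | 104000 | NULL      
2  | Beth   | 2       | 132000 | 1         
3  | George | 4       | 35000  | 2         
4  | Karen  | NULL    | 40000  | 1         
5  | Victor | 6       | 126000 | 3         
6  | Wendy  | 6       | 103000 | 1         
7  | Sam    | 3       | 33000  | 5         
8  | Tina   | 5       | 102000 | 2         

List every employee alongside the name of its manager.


This is a self-join: employees is joined to a second copy of itself, matching each row's manager_id to another row's id. Use LEFT JOIN so rows with manager_id=NULL are kept.
  - employee 1 (Aaron): manager_id=NULL -> NULL
  - employee 2 (Beth): manager_id=1 -> Aaron
  - employee 3 (George): manager_id=2 -> Beth
  - employee 4 (Karen): manager_id=1 -> Aaron
  - employee 5 (Victor): manager_id=3 -> George
  - employee 6 (Wendy): manager_id=1 -> Aaron
  - employee 7 (Sam): manager_id=5 -> Victor
  - employee 8 (Tina): manager_id=2 -> Beth

SQL:
SELECT a.name AS item, b.name AS manager
FROM employees a
LEFT JOIN employees b ON a.manager_id = b.id

Result:
item   | manager
-------+--------
Aaron  | NULL   
Beth   | Aaron  
George | Beth   
Karen  | Aaron  
Victor | George 
Wendy  | Aaron  
Sam    | Victor 
Tina   | Beth   


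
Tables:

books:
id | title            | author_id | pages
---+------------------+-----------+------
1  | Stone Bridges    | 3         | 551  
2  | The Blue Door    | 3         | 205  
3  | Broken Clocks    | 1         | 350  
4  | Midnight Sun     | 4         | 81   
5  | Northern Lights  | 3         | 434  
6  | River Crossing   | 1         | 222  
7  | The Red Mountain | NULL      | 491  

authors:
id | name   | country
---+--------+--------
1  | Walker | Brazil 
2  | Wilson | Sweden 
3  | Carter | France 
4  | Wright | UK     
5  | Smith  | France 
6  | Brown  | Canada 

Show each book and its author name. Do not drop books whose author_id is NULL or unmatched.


LEFT JOIN keeps every row from books (the left table); where author_id has no match in authors, the author columns become NULL. Walk through each book:
  - book 1 (Stone Bridges): author_id=3 -> matches Carter
  - book 2 (The Blue Door): author_id=3 -> matches Carter
  - book 3 (Broken Clocks): author_id=1 -> matches Walker
  - book 4 (Midnight Sun): author_id=4 -> matches Wright
  - book 5 (Northern Lights): author_id=3 -> matches Carter
  - book 6 (River Crossing): author_id=1 -> matches Walker
  - book 7 (The Red Mountain): author_id=NULL, no match -> kept with NULL
All 7 rows appear; 1 has NULL author.

SQL:
SELECT a.title, b.name AS author
FROM books a
LEFT JOIN authors b ON a.author_id = b.id

Result:
title            | author
-----------------+-------
Stone Bridges    | Carter
The Blue Door    | Carter
Broken Clocks    | Walker
Midnight Sun     | Wright
Northern Lights  | Carter
River Crossing   | Walker
The Red Mountain | NULL  


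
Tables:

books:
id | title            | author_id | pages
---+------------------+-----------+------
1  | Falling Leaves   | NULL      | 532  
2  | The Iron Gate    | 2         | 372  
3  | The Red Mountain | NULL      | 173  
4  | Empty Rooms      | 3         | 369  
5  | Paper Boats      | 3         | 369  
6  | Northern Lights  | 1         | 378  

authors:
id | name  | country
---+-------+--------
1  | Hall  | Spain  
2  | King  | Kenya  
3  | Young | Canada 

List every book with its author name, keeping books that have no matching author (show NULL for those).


LEFT JOIN keeps every row from books (the left table); where author_id has no match in authors, the author columns become NULL. Walk through each book:
  - book 1 (Falling Leaves): author_id=NULL, no match -> kept with NULL
  - book 2 (The Iron Gate): author_id=2 -> matches King
  - book 3 (The Red Mountain): author_id=NULL, no match -> kept with NULL
  - book 4 (Empty Rooms): author_id=3 -> matches Young
  - book 5 (Paper Boats): author_id=3 -> matches Young
  - book 6 (Northern Lights): author_id=1 -> matches Hall
All 6 rows appear; 2 have NULL author.

SQL:
SELECT a.title, b.name AS author
FROM books a
LEFT JOIN authors b ON a.author_id = b.id

Result:
title            | author
-----------------+-------
Falling Leaves   | NULL  
The Iron Gate    | King  
The Red Mountain | NULL  
Empty Rooms      | Young 
Paper Boats      | Young 
Northern Lights  | Hall  


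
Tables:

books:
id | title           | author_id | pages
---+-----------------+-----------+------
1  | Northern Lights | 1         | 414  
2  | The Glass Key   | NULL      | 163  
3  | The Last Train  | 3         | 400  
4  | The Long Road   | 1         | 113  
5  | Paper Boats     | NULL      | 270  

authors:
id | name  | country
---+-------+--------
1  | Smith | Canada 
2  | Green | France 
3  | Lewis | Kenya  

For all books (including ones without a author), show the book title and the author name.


LEFT JOIN keeps every row from books (the left table); where author_id has no match in authors, the author columns become NULL. Walk through each book:
  - book 1 (Northern Lights): author_id=1 -> matches Smith
  - book 2 (The Glass Key): author_id=NULL, no match -> kept with NULL
  - book 3 (The Last Train): author_id=3 -> matches Lewis
  - book 4 (The Long Road): author_id=1 -> matches Smith
  - book 5 (Paper Boats): author_id=NULL, no match -> kept with NULL
All 5 rows appear; 2 have NULL author.

SQL:
SELECT a.title, b.name AS author
FROM books a
LEFT JOIN authors b ON a.author_id = b.id

Result:
title           | author
----------------+-------
Northern Lights | Smith 
The Glass Key   | NULL  
The Last Train  | Lewis 
The Long Road   | Smith 
Paper Boats     | NULL  


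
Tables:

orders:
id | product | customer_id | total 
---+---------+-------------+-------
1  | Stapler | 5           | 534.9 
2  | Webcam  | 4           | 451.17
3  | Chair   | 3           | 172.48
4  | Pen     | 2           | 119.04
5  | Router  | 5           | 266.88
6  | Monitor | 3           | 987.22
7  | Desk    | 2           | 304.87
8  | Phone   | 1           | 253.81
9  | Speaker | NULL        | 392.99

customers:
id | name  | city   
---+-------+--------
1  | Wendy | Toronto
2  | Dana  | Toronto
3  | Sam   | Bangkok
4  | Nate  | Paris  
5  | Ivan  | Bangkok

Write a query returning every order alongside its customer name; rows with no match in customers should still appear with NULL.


LEFT JOIN keeps every row from orders (the left table); where customer_id has no match in customers, the customer columns become NULL. Walk through each order:
  - order 1 (Stapler): customer_id=5 -> matches Ivan
  - order 2 (Webcam): customer_id=4 -> matches Nate
  - order 3 (Chair): customer_id=3 -> matches Sam
  - order 4 (Pen): customer_id=2 -> matches Dana
  - order 5 (Router): customer_id=5 -> matches Ivan
  - order 6 (Monitor): customer_id=3 -> matches Sam
  - order 7 (Desk): customer_id=2 -> matches Dana
  - order 8 (Phone): customer_id=1 -> matches Wendy
  - order 9 (Speaker): customer_id=NULL, no match -> kept with NULL
All 9 rows appear; 1 has NULL customer.

SQL:
SELECT a.product, b.name AS customer
FROM orders a
LEFT JOIN customers b ON a.customer_id = b.id

Result:
product | customer
--------+---------
Stapler | Ivan    
Webcam  | Nate    
Chair   | Sam     
Pen     | Dana    
Router  | Ivan    
Monitor | Sam     
Desk    | Dana    
Phone   | Wendy   
Speaker | NULL    


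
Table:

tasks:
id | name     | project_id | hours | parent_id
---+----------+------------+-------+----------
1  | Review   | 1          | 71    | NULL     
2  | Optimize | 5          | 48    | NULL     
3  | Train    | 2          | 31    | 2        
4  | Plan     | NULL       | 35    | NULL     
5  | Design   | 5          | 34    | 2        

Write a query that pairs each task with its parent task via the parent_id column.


This is a self-join: tasks is joined to a second copy of itself, matching each row's parent_id to another row's id. Use LEFT JOIN so rows with parent_id=NULL are kept.
  - task 1 (Review): parent_id=NULL -> NULL
  - task 2 (Optimize): parent_id=NULL -> NULL
  - task 3 (Train): parent_id=2 -> Optimize
  - task 4 (Plan): parent_id=NULL -> NULL
  - task 5 (Design): parent_id=2 -> Optimize

SQL:
SELECT a.name AS item, b.name AS parent
FROM tasks a
LEFT JOIN tasks b ON a.parent_id = b.id

Result:
item     | parent  
---------+---------
Review   | NULL    
Optimize | NULL    
Train    | Optimize
Plan     | NULL    
Design   | Optimize


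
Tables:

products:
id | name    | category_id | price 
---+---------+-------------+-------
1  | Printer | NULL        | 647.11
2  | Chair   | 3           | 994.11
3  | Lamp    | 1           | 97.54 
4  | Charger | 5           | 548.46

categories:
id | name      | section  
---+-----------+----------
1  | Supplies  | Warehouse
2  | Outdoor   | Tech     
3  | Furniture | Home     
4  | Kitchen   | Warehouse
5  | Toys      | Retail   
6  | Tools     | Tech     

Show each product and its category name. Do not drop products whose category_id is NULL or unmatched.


LEFT JOIN keeps every row from products (the left table); where category_id has no match in categories, the category columns become NULL. Walk through each product:
  - product 1 (Printer): category_id=NULL, no match -> kept with NULL
  - product 2 (Chair): category_id=3 -> matches Furniture
  - product 3 (Lamp): category_id=1 -> matches Supplies
  - product 4 (Charger): category_id=5 -> matches Toys
All 4 rows appear; 1 has NULL category.

SQL:
SELECT a.name, b.name AS category
FROM products a
LEFT JOIN categories b ON a.category_id = b.id

Result:
name    | category 
--------+----------
Printer | NULL     
Chair   | Furniture
Lamp    | Supplies 
Charger | Toys     


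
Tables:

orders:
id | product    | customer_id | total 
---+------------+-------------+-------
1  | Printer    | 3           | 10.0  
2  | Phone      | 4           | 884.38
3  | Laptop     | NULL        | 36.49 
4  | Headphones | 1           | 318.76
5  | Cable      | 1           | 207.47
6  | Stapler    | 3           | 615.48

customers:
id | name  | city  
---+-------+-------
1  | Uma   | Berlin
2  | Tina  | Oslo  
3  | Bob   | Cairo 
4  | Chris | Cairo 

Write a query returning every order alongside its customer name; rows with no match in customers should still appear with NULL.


LEFT JOIN keeps every row from orders (the left table); where customer_id has no match in customers, the customer columns become NULL. Walk through each order:
  - order 1 (Printer): customer_id=3 -> matches Bob
  - order 2 (Phone): customer_id=4 -> matches Chris
  - order 3 (Laptop): customer_id=NULL, no match -> kept with NULL
  - order 4 (Headphones): customer_id=1 -> matches Uma
  - order 5 (Cable): customer_id=1 -> matches Uma
  - order 6 (Stapler): customer_id=3 -> matches Bob
All 6 rows appear; 1 has NULL customer.

SQL:
SELECT a.product, b.name AS customer
FROM orders a
LEFT JOIN customers b ON a.customer_id = b.id

Result:
product    | customer
-----------+---------
Printer    | Bob     
Phone      | Chris   
Laptop     | NULL    
Headphones | Uma     
Cable      | Uma     
Stapler    | Bob     


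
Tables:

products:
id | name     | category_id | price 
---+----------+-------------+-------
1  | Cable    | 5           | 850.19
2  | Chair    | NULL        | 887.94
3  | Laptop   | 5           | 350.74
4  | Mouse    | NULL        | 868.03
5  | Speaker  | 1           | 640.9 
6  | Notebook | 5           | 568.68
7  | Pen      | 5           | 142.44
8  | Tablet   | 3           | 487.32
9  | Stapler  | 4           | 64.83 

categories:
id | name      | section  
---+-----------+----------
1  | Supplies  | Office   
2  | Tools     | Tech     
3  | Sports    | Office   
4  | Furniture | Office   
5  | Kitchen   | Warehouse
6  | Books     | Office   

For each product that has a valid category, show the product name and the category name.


INNER JOIN keeps only products rows whose category_id matches an id in categories. Walk through each product:
  - product 1 (Cable): category_id=5 -> matches Kitchen
  - product 2 (Chair): category_id=NULL, no match -> dropped
  - product 3 (Laptop): category_id=5 -> matches Kitchen
  - product 4 (Mouse): category_id=NULL, no match -> dropped
  - product 5 (Speaker): category_id=1 -> matches Supplies
  - product 6 (Notebook): category_id=5 -> matches Kitchen
  - product 7 (Pen): category_id=5 -> matches Kitchen
  - product 8 (Tablet): category_id=3 -> matches Sports
  - product 9 (Stapler): category_id=4 -> matches Furniture
So 2 of 9 rows are dropped.

SQL:
SELECT a.name, b.name AS category
FROM products a
INNER JOIN categories b ON a.category_id = b.id

Result:
name     | category 
---------+----------
Cable    | Kitchen  
Laptop   | Kitchen  
Speaker  | Supplies 
Notebook | Kitchen  
Pen      | Kitchen  
Tablet   | Sports   
Stapler  | Furniture


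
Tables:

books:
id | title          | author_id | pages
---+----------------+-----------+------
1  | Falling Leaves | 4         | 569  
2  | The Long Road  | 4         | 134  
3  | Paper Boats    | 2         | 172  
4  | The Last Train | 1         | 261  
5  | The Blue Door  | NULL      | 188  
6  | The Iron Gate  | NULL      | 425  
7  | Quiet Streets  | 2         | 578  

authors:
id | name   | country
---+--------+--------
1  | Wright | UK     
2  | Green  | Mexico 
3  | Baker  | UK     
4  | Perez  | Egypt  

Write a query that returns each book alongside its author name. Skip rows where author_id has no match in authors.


INNER JOIN keeps only books rows whose author_id matches an id in authors. Walk through each book:
  - book 1 (Falling Leaves): author_id=4 -> matches Perez
  - book 2 (The Long Road): author_id=4 -> matches Perez
  - book 3 (Paper Boats): author_id=2 -> matches Green
  - book 4 (The Last Train): author_id=1 -> matches Wright
  - book 5 (The Blue Door): author_id=NULL, no match -> dropped
  - book 6 (The Iron Gate): author_id=NULL, no match -> dropped
  - book 7 (Quiet Streets): author_id=2 -> matches Green
So 2 of 7 rows are dropped.

SQL:
SELECT a.title, b.name AS author
FROM books a
INNER JOIN authors b ON a.author_id = b.id

Result:
title          | author
---------------+-------
Falling Leaves | Perez 
The Long Road  | Perez 
Paper Boats    | Green 
The Last Train | Wright
Quiet Streets  | Green 


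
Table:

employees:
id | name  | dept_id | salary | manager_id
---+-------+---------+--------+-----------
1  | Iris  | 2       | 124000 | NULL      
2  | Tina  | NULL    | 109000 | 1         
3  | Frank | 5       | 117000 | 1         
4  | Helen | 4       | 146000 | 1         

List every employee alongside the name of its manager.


This is a self-join: employees is joined to a second copy of itself, matching each row's manager_id to another row's id. Use LEFT JOIN so rows with manager_id=NULL are kept.
  - employee 1 (Iris): manager_id=NULL -> NULL
  - employee 2 (Tina): manager_id=1 -> Iris
  - employee 3 (Frank): manager_id=1 -> Iris
  - employee 4 (Helen): manager_id=1 -> Iris

SQL:
SELECT a.name AS item, b.name AS manager
FROM employees a
LEFT JOIN employees b ON a.manager_id = b.id

Result:
item  | manager
------+--------
Iris  | NULL   
Tina  | Iris   
Frank | Iris   
Helen | Iris   


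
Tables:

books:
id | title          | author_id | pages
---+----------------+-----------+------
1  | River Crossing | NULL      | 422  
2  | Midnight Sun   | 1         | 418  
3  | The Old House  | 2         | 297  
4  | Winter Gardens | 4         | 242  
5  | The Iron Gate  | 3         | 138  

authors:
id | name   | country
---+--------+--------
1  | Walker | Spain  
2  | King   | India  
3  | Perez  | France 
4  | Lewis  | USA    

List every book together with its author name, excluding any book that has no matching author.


INNER JOIN keeps only books rows whose author_id matches an id in authors. Walk through each book:
  - book 1 (River Crossing): author_id=NULL, no match -> dropped
  - book 2 (Midnight Sun): author_id=1 -> matches Walker
  - book 3 (The Old House): author_id=2 -> matches King
  - book 4 (Winter Gardens): author_id=4 -> matches Lewis
  - book 5 (The Iron Gate): author_id=3 -> matches Perez
So 1 of 5 rows is dropped.

SQL:
SELECT a.title, b.name AS author
FROM books a
INNER JOIN authors b ON a.author_id = b.id

Result:
title          | author
---------------+-------
Midnight Sun   | Walker
The Old House  | King  
Winter Gardens | Lewis 
The Iron Gate  | Perez 


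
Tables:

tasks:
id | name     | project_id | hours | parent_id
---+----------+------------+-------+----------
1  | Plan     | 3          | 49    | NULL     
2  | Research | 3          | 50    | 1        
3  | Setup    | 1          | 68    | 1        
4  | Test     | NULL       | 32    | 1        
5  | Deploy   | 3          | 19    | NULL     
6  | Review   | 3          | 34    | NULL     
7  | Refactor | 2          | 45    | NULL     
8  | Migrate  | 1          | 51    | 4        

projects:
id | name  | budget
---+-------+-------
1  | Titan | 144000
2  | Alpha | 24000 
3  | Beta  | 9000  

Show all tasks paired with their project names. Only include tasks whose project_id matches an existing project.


INNER JOIN keeps only tasks rows whose project_id matches an id in projects. Walk through each task:
  - task 1 (Plan): project_id=3 -> matches Beta
  - task 2 (Research): project_id=3 -> matches Beta
  - task 3 (Setup): project_id=1 -> matches Titan
  - task 4 (Test): project_id=NULL, no match -> dropped
  - task 5 (Deploy): project_id=3 -> matches Beta
  - task 6 (Review): project_id=3 -> matches Beta
  - task 7 (Refactor): project_id=2 -> matches Alpha
  - task 8 (Migrate): project_id=1 -> matches Titan
So 1 of 8 rows is dropped.

SQL:
SELECT a.name, b.name AS project
FROM tasks a
INNER JOIN projects b ON a.project_id = b.id

Result:
name     | project
---------+--------
Plan     | Beta   
Research | Beta   
Setup    | Titan  
Deploy   | Beta   
Review   | Beta   
Refactor | Alpha  
Migrate  | Titan  


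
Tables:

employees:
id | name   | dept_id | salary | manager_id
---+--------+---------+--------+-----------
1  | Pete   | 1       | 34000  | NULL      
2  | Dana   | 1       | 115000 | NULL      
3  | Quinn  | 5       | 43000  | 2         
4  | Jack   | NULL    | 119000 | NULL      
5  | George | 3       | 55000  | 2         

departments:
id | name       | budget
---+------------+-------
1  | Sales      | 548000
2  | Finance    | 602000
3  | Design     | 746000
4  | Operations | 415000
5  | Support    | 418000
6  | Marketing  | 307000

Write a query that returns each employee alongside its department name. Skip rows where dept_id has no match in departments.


INNER JOIN keeps only employees rows whose dept_id matches an id in departments. Walk through each employee:
  - employee 1 (Pete): dept_id=1 -> matches Sales
  - employee 2 (Dana): dept_id=1 -> matches Sales
  - employee 3 (Quinn): dept_id=5 -> matches Support
  - employee 4 (Jack): dept_id=NULL, no match -> dropped
  - employee 5 (George): dept_id=3 -> matches Design
So 1 of 5 rows is dropped.

SQL:
SELECT a.name, b.name AS department
FROM employees a
INNER JOIN departments b ON a.dept_id = b.id

Result:
name   | department
-------+-----------
Pete   | Sales     
Dana   | Sales     
Quinn  | Support   
George | Design    


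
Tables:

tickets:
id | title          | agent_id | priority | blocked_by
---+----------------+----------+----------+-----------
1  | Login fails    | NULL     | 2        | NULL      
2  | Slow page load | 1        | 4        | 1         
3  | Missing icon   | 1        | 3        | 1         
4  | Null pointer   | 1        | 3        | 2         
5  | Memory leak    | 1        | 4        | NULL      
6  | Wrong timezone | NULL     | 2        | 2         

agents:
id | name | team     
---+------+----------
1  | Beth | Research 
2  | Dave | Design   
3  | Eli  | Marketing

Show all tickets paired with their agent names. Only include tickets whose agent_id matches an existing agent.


INNER JOIN keeps only tickets rows whose agent_id matches an id in agents. Walk through each ticket:
  - ticket 1 (Login fails): agent_id=NULL, no match -> dropped
  - ticket 2 (Slow page load): agent_id=1 -> matches Beth
  - ticket 3 (Missing icon): agent_id=1 -> matches Beth
  - ticket 4 (Null pointer): agent_id=1 -> matches Beth
  - ticket 5 (Memory leak): agent_id=1 -> matches Beth
  - ticket 6 (Wrong timezone): agent_id=NULL, no match -> dropped
So 2 of 6 rows are dropped.

SQL:
SELECT a.title, b.name AS agent
FROM tickets a
INNER JOIN agents b ON a.agent_id = b.id

Result:
title          | agent
---------------+------
Slow page load | Beth 
Missing icon   | Beth 
Null pointer   | Beth 
Memory leak    | Beth 


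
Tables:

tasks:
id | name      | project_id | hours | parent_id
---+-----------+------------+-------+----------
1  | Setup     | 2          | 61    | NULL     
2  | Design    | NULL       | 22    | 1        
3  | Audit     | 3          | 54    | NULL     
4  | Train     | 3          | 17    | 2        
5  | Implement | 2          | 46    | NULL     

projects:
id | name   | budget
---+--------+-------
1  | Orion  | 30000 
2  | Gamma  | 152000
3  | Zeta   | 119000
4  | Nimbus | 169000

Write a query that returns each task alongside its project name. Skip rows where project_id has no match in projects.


INNER JOIN keeps only tasks rows whose project_id matches an id in projects. Walk through each task:
  - task 1 (Setup): project_id=2 -> matches Gamma
  - task 2 (Design): project_id=NULL, no match -> dropped
  - task 3 (Audit): project_id=3 -> matches Zeta
  - task 4 (Train): project_id=3 -> matches Zeta
  - task 5 (Implement): project_id=2 -> matches Gamma
So 1 of 5 rows is dropped.

SQL:
SELECT a.name, b.name AS project
FROM tasks a
INNER JOIN projects b ON a.project_id = b.id

Result:
name      | project
----------+--------
Setup     | Gamma  
Audit     | Zeta   
Train     | Zeta   
Implement | Gamma  


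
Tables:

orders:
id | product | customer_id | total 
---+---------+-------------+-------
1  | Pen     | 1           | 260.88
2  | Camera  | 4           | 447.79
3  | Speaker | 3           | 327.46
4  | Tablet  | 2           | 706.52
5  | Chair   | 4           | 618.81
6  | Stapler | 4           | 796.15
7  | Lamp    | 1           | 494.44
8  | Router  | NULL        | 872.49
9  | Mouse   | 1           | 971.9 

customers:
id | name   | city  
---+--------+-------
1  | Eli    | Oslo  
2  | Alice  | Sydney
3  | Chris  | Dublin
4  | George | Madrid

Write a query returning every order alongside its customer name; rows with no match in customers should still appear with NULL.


LEFT JOIN keeps every row from orders (the left table); where customer_id has no match in customers, the customer columns become NULL. Walk through each order:
  - order 1 (Pen): customer_id=1 -> matches Eli
  - order 2 (Camera): customer_id=4 -> matches George
  - order 3 (Speaker): customer_id=3 -> matches Chris
  - order 4 (Tablet): customer_id=2 -> matches Alice
  - order 5 (Chair): customer_id=4 -> matches George
  - order 6 (Stapler): customer_id=4 -> matches George
  - order 7 (Lamp): customer_id=1 -> matches Eli
  - order 8 (Router): customer_id=NULL, no match -> kept with NULL
  - order 9 (Mouse): customer_id=1 -> matches Eli
All 9 rows appear; 1 has NULL customer.

SQL:
SELECT a.product, b.name AS customer
FROM orders a
LEFT JOIN customers b ON a.customer_id = b.id

Result:
product | customer
--------+---------
Pen     | Eli     
Camera  | George  
Speaker | Chris   
Tablet  | Alice   
Chair   | George  
Stapler | George  
Lamp    | Eli     
Router  | NULL    
Mouse   | Eli     


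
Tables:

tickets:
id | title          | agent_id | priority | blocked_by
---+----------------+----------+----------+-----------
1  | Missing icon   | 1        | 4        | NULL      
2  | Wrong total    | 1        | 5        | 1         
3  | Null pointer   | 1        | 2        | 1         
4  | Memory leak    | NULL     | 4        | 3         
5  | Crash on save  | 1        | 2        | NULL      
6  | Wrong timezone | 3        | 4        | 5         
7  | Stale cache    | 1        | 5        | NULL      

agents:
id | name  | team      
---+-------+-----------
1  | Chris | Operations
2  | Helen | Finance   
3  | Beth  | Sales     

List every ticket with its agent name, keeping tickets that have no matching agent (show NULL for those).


LEFT JOIN keeps every row from tickets (the left table); where agent_id has no match in agents, the agent columns become NULL. Walk through each ticket:
  - ticket 1 (Missing icon): agent_id=1 -> matches Chris
  - ticket 2 (Wrong total): agent_id=1 -> matches Chris
  - ticket 3 (Null pointer): agent_id=1 -> matches Chris
  - ticket 4 (Memory leak): agent_id=NULL, no match -> kept with NULL
  - ticket 5 (Crash on save): agent_id=1 -> matches Chris
  - ticket 6 (Wrong timezone): agent_id=3 -> matches Beth
  - ticket 7 (Stale cache): agent_id=1 -> matches Chris
All 7 rows appear; 1 has NULL agent.

SQL:
SELECT a.title, b.name AS agent
FROM tickets a
LEFT JOIN agents b ON a.agent_id = b.id

Result:
title          | agent
---------------+------
Missing icon   | Chris
Wrong total    | Chris
Null pointer   | Chris
Memory leak    | NULL 
Crash on save  | Chris
Wrong timezone | Beth 
Stale cache    | Chris


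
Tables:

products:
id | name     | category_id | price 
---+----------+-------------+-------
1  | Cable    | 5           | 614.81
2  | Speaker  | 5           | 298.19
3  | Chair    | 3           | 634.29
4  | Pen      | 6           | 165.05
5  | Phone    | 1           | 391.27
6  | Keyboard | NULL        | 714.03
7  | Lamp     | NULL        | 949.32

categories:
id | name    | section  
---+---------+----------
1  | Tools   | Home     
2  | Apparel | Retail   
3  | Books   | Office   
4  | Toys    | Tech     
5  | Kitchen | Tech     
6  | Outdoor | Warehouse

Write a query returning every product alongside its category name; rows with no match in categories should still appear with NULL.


LEFT JOIN keeps every row from products (the left table); where category_id has no match in categories, the category columns become NULL. Walk through each product:
  - product 1 (Cable): category_id=5 -> matches Kitchen
  - product 2 (Speaker): category_id=5 -> matches Kitchen
  - product 3 (Chair): category_id=3 -> matches Books
  - product 4 (Pen): category_id=6 -> matches Outdoor
  - product 5 (Phone): category_id=1 -> matches Tools
  - product 6 (Keyboard): category_id=NULL, no match -> kept with NULL
  - product 7 (Lamp): category_id=NULL, no match -> kept with NULL
All 7 rows appear; 2 have NULL category.

SQL:
SELECT a.name, b.name AS category
FROM products a
LEFT JOIN categories b ON a.category_id = b.id

Result:
name     | category
---------+---------
Cable    | Kitchen 
Speaker  | Kitchen 
Chair    | Books   
Pen      | Outdoor 
Phone    | Tools   
Keyboard | NULL    
Lamp     | NULL    
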